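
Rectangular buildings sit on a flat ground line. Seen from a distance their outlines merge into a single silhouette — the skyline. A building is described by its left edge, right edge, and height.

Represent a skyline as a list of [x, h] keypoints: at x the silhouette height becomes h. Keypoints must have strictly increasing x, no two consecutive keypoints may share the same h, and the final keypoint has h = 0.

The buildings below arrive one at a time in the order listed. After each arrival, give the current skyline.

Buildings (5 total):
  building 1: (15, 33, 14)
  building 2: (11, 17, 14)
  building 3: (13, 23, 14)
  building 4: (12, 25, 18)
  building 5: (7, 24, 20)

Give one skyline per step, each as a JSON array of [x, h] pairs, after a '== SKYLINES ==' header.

== SKYLINES ==
[[15,14],[33,0]]
[[11,14],[33,0]]
[[11,14],[33,0]]
[[11,14],[12,18],[25,14],[33,0]]
[[7,20],[24,18],[25,14],[33,0]]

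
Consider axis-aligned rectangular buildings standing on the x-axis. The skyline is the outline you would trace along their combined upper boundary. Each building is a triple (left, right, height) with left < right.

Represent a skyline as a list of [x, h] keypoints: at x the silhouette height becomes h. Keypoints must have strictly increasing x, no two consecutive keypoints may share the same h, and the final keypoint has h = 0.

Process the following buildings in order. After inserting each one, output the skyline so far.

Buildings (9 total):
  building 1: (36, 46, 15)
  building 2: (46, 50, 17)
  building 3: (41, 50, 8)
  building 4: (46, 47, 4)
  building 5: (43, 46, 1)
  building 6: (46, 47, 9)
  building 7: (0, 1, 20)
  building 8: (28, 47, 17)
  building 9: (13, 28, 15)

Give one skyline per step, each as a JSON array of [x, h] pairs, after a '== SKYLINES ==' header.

== SKYLINES ==
[[36,15],[46,0]]
[[36,15],[46,17],[50,0]]
[[36,15],[46,17],[50,0]]
[[36,15],[46,17],[50,0]]
[[36,15],[46,17],[50,0]]
[[36,15],[46,17],[50,0]]
[[0,20],[1,0],[36,15],[46,17],[50,0]]
[[0,20],[1,0],[28,17],[50,0]]
[[0,20],[1,0],[13,15],[28,17],[50,0]]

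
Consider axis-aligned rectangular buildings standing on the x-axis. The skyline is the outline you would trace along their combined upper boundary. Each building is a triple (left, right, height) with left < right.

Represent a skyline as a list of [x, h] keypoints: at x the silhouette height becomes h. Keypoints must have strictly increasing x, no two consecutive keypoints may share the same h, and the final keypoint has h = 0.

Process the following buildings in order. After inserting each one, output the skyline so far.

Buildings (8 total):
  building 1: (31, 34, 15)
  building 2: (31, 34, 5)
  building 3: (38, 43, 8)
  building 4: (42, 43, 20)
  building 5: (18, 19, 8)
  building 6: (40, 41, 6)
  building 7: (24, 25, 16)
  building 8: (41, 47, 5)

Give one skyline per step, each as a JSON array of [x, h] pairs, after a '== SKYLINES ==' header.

== SKYLINES ==
[[31,15],[34,0]]
[[31,15],[34,0]]
[[31,15],[34,0],[38,8],[43,0]]
[[31,15],[34,0],[38,8],[42,20],[43,0]]
[[18,8],[19,0],[31,15],[34,0],[38,8],[42,20],[43,0]]
[[18,8],[19,0],[31,15],[34,0],[38,8],[42,20],[43,0]]
[[18,8],[19,0],[24,16],[25,0],[31,15],[34,0],[38,8],[42,20],[43,0]]
[[18,8],[19,0],[24,16],[25,0],[31,15],[34,0],[38,8],[42,20],[43,5],[47,0]]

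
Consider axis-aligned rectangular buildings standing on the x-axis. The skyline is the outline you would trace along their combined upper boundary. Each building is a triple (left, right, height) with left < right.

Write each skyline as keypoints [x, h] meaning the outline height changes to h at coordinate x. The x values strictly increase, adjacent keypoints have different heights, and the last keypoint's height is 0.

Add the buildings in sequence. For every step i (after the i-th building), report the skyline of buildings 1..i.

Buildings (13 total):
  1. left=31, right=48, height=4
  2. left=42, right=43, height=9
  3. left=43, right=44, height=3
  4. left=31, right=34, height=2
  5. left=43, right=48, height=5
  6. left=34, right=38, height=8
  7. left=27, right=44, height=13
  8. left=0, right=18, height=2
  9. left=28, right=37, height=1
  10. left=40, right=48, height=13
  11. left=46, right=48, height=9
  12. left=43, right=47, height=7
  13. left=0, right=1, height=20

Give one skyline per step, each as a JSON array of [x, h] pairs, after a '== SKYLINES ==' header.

== SKYLINES ==
[[31,4],[48,0]]
[[31,4],[42,9],[43,4],[48,0]]
[[31,4],[42,9],[43,4],[48,0]]
[[31,4],[42,9],[43,4],[48,0]]
[[31,4],[42,9],[43,5],[48,0]]
[[31,4],[34,8],[38,4],[42,9],[43,5],[48,0]]
[[27,13],[44,5],[48,0]]
[[0,2],[18,0],[27,13],[44,5],[48,0]]
[[0,2],[18,0],[27,13],[44,5],[48,0]]
[[0,2],[18,0],[27,13],[48,0]]
[[0,2],[18,0],[27,13],[48,0]]
[[0,2],[18,0],[27,13],[48,0]]
[[0,20],[1,2],[18,0],[27,13],[48,0]]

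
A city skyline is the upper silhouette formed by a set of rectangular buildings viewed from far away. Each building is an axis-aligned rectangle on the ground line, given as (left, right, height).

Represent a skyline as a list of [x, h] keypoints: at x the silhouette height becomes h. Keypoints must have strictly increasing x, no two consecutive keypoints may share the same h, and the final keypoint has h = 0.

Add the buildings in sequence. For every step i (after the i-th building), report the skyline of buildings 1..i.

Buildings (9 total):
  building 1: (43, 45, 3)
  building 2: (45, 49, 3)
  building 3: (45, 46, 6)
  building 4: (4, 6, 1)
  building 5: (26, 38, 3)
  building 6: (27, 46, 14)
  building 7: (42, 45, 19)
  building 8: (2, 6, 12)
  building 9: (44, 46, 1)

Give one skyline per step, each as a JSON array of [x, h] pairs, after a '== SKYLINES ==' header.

== SKYLINES ==
[[43,3],[45,0]]
[[43,3],[49,0]]
[[43,3],[45,6],[46,3],[49,0]]
[[4,1],[6,0],[43,3],[45,6],[46,3],[49,0]]
[[4,1],[6,0],[26,3],[38,0],[43,3],[45,6],[46,3],[49,0]]
[[4,1],[6,0],[26,3],[27,14],[46,3],[49,0]]
[[4,1],[6,0],[26,3],[27,14],[42,19],[45,14],[46,3],[49,0]]
[[2,12],[6,0],[26,3],[27,14],[42,19],[45,14],[46,3],[49,0]]
[[2,12],[6,0],[26,3],[27,14],[42,19],[45,14],[46,3],[49,0]]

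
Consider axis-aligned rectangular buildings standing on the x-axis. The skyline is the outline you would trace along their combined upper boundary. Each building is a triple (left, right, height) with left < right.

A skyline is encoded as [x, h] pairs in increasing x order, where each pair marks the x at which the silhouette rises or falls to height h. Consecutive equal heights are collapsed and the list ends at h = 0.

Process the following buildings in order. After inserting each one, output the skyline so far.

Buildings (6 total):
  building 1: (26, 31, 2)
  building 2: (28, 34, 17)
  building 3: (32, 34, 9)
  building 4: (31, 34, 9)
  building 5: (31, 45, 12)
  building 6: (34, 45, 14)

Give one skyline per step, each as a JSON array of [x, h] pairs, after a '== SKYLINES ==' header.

== SKYLINES ==
[[26,2],[31,0]]
[[26,2],[28,17],[34,0]]
[[26,2],[28,17],[34,0]]
[[26,2],[28,17],[34,0]]
[[26,2],[28,17],[34,12],[45,0]]
[[26,2],[28,17],[34,14],[45,0]]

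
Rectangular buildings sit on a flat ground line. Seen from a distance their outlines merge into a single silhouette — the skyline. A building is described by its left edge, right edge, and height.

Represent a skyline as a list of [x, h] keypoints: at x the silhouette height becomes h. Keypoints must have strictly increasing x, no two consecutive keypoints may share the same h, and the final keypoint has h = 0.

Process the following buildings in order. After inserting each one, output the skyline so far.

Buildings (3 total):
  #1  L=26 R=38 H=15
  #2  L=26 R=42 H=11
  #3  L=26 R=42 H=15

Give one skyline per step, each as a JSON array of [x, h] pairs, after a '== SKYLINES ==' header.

== SKYLINES ==
[[26,15],[38,0]]
[[26,15],[38,11],[42,0]]
[[26,15],[42,0]]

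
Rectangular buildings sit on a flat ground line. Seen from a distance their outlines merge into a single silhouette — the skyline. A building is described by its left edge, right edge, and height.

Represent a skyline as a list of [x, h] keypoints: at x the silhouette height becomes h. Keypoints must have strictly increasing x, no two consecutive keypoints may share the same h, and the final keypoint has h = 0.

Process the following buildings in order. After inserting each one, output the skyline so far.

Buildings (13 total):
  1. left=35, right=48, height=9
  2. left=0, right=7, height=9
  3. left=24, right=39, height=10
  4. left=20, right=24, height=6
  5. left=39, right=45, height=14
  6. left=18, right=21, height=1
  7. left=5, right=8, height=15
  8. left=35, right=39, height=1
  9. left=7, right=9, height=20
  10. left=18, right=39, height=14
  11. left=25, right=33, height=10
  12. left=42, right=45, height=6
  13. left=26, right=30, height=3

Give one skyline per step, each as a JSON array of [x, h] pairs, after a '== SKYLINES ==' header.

== SKYLINES ==
[[35,9],[48,0]]
[[0,9],[7,0],[35,9],[48,0]]
[[0,9],[7,0],[24,10],[39,9],[48,0]]
[[0,9],[7,0],[20,6],[24,10],[39,9],[48,0]]
[[0,9],[7,0],[20,6],[24,10],[39,14],[45,9],[48,0]]
[[0,9],[7,0],[18,1],[20,6],[24,10],[39,14],[45,9],[48,0]]
[[0,9],[5,15],[8,0],[18,1],[20,6],[24,10],[39,14],[45,9],[48,0]]
[[0,9],[5,15],[8,0],[18,1],[20,6],[24,10],[39,14],[45,9],[48,0]]
[[0,9],[5,15],[7,20],[9,0],[18,1],[20,6],[24,10],[39,14],[45,9],[48,0]]
[[0,9],[5,15],[7,20],[9,0],[18,14],[45,9],[48,0]]
[[0,9],[5,15],[7,20],[9,0],[18,14],[45,9],[48,0]]
[[0,9],[5,15],[7,20],[9,0],[18,14],[45,9],[48,0]]
[[0,9],[5,15],[7,20],[9,0],[18,14],[45,9],[48,0]]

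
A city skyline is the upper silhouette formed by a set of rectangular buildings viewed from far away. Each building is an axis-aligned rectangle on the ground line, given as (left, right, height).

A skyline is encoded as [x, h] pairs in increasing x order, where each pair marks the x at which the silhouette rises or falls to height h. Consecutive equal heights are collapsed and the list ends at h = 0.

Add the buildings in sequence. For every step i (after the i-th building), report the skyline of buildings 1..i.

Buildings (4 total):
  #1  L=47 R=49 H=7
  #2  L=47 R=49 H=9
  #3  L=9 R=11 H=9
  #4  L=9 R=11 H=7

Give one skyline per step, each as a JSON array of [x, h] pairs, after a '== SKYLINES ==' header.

== SKYLINES ==
[[47,7],[49,0]]
[[47,9],[49,0]]
[[9,9],[11,0],[47,9],[49,0]]
[[9,9],[11,0],[47,9],[49,0]]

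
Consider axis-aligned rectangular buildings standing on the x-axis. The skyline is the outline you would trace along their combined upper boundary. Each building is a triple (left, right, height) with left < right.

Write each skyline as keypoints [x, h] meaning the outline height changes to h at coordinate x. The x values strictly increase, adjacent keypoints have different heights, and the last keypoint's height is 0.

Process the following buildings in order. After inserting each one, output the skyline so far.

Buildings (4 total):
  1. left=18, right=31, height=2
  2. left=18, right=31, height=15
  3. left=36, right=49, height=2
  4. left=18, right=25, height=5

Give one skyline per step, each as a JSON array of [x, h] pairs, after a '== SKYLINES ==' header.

== SKYLINES ==
[[18,2],[31,0]]
[[18,15],[31,0]]
[[18,15],[31,0],[36,2],[49,0]]
[[18,15],[31,0],[36,2],[49,0]]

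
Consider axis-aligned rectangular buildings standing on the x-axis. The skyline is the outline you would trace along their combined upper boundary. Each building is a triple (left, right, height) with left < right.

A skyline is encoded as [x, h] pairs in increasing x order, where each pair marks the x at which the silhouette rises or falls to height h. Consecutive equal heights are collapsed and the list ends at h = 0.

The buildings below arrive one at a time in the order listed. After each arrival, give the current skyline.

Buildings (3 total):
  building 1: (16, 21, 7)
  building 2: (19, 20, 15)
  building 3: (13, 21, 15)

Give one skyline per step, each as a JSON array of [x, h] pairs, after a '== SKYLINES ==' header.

== SKYLINES ==
[[16,7],[21,0]]
[[16,7],[19,15],[20,7],[21,0]]
[[13,15],[21,0]]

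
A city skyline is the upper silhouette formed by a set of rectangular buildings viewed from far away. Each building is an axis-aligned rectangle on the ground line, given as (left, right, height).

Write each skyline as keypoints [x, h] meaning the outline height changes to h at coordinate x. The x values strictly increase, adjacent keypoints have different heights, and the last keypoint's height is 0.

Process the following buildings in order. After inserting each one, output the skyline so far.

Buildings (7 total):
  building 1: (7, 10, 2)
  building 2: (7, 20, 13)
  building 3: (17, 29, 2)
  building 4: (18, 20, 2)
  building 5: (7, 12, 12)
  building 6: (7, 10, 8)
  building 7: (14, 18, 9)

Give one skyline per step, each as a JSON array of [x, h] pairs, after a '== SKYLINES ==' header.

== SKYLINES ==
[[7,2],[10,0]]
[[7,13],[20,0]]
[[7,13],[20,2],[29,0]]
[[7,13],[20,2],[29,0]]
[[7,13],[20,2],[29,0]]
[[7,13],[20,2],[29,0]]
[[7,13],[20,2],[29,0]]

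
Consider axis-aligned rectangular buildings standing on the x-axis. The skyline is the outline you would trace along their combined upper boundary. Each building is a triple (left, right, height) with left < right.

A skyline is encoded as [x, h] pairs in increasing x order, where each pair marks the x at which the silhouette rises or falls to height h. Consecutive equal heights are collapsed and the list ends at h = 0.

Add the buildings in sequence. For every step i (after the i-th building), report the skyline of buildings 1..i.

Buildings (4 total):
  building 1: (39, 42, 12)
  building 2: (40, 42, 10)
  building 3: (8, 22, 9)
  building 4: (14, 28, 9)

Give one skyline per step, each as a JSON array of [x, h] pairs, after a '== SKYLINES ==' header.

== SKYLINES ==
[[39,12],[42,0]]
[[39,12],[42,0]]
[[8,9],[22,0],[39,12],[42,0]]
[[8,9],[28,0],[39,12],[42,0]]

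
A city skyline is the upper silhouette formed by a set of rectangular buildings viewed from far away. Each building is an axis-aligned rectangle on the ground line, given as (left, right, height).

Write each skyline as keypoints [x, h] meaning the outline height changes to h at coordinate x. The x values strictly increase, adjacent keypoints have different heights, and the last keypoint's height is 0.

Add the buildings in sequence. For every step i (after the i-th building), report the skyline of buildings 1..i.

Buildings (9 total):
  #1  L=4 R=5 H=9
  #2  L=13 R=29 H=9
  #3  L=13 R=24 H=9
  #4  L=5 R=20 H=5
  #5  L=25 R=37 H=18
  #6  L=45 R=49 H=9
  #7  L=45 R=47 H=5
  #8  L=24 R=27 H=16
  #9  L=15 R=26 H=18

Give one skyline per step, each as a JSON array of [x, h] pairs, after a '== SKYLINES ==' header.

== SKYLINES ==
[[4,9],[5,0]]
[[4,9],[5,0],[13,9],[29,0]]
[[4,9],[5,0],[13,9],[29,0]]
[[4,9],[5,5],[13,9],[29,0]]
[[4,9],[5,5],[13,9],[25,18],[37,0]]
[[4,9],[5,5],[13,9],[25,18],[37,0],[45,9],[49,0]]
[[4,9],[5,5],[13,9],[25,18],[37,0],[45,9],[49,0]]
[[4,9],[5,5],[13,9],[24,16],[25,18],[37,0],[45,9],[49,0]]
[[4,9],[5,5],[13,9],[15,18],[37,0],[45,9],[49,0]]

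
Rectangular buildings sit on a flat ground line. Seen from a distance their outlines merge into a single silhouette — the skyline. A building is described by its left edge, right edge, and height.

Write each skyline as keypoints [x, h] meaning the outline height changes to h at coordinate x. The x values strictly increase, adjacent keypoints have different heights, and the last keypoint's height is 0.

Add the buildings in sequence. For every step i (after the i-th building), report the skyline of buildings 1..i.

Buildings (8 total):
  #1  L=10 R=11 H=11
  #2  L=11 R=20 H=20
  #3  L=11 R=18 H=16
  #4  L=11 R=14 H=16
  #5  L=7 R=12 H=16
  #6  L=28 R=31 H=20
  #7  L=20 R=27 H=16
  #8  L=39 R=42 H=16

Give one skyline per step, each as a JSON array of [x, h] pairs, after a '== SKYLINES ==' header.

== SKYLINES ==
[[10,11],[11,0]]
[[10,11],[11,20],[20,0]]
[[10,11],[11,20],[20,0]]
[[10,11],[11,20],[20,0]]
[[7,16],[11,20],[20,0]]
[[7,16],[11,20],[20,0],[28,20],[31,0]]
[[7,16],[11,20],[20,16],[27,0],[28,20],[31,0]]
[[7,16],[11,20],[20,16],[27,0],[28,20],[31,0],[39,16],[42,0]]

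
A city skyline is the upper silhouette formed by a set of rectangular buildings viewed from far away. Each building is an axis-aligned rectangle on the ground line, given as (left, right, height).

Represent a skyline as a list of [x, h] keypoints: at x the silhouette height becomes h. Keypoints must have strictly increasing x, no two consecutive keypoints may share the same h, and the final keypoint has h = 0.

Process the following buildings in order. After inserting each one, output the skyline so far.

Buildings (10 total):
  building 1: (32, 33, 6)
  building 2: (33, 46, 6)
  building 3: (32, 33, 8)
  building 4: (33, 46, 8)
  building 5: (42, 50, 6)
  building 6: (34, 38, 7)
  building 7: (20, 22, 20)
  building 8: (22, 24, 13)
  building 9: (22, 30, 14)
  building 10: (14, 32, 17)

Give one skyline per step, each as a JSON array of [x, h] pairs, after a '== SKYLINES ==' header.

== SKYLINES ==
[[32,6],[33,0]]
[[32,6],[46,0]]
[[32,8],[33,6],[46,0]]
[[32,8],[46,0]]
[[32,8],[46,6],[50,0]]
[[32,8],[46,6],[50,0]]
[[20,20],[22,0],[32,8],[46,6],[50,0]]
[[20,20],[22,13],[24,0],[32,8],[46,6],[50,0]]
[[20,20],[22,14],[30,0],[32,8],[46,6],[50,0]]
[[14,17],[20,20],[22,17],[32,8],[46,6],[50,0]]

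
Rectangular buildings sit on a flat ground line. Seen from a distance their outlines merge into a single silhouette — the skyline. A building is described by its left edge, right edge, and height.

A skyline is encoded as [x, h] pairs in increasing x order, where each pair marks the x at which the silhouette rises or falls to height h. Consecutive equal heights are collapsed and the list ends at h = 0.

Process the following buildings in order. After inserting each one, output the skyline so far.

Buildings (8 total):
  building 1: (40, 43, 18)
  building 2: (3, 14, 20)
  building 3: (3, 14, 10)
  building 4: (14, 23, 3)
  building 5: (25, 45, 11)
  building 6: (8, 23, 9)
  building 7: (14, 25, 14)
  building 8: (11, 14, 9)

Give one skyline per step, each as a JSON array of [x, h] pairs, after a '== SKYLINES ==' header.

== SKYLINES ==
[[40,18],[43,0]]
[[3,20],[14,0],[40,18],[43,0]]
[[3,20],[14,0],[40,18],[43,0]]
[[3,20],[14,3],[23,0],[40,18],[43,0]]
[[3,20],[14,3],[23,0],[25,11],[40,18],[43,11],[45,0]]
[[3,20],[14,9],[23,0],[25,11],[40,18],[43,11],[45,0]]
[[3,20],[14,14],[25,11],[40,18],[43,11],[45,0]]
[[3,20],[14,14],[25,11],[40,18],[43,11],[45,0]]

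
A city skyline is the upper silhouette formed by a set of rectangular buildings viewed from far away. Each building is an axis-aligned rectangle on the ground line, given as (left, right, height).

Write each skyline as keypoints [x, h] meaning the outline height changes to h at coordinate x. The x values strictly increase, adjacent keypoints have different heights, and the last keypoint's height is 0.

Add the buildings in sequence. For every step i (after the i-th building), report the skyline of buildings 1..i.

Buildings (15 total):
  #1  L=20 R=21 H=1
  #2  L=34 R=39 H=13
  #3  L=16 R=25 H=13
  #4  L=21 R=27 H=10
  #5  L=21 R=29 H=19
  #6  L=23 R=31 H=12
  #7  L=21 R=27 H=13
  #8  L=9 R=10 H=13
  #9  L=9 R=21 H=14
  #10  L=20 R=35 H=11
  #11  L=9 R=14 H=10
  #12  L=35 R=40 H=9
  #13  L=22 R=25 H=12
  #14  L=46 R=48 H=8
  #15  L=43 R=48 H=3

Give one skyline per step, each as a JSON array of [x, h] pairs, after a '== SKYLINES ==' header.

== SKYLINES ==
[[20,1],[21,0]]
[[20,1],[21,0],[34,13],[39,0]]
[[16,13],[25,0],[34,13],[39,0]]
[[16,13],[25,10],[27,0],[34,13],[39,0]]
[[16,13],[21,19],[29,0],[34,13],[39,0]]
[[16,13],[21,19],[29,12],[31,0],[34,13],[39,0]]
[[16,13],[21,19],[29,12],[31,0],[34,13],[39,0]]
[[9,13],[10,0],[16,13],[21,19],[29,12],[31,0],[34,13],[39,0]]
[[9,14],[21,19],[29,12],[31,0],[34,13],[39,0]]
[[9,14],[21,19],[29,12],[31,11],[34,13],[39,0]]
[[9,14],[21,19],[29,12],[31,11],[34,13],[39,0]]
[[9,14],[21,19],[29,12],[31,11],[34,13],[39,9],[40,0]]
[[9,14],[21,19],[29,12],[31,11],[34,13],[39,9],[40,0]]
[[9,14],[21,19],[29,12],[31,11],[34,13],[39,9],[40,0],[46,8],[48,0]]
[[9,14],[21,19],[29,12],[31,11],[34,13],[39,9],[40,0],[43,3],[46,8],[48,0]]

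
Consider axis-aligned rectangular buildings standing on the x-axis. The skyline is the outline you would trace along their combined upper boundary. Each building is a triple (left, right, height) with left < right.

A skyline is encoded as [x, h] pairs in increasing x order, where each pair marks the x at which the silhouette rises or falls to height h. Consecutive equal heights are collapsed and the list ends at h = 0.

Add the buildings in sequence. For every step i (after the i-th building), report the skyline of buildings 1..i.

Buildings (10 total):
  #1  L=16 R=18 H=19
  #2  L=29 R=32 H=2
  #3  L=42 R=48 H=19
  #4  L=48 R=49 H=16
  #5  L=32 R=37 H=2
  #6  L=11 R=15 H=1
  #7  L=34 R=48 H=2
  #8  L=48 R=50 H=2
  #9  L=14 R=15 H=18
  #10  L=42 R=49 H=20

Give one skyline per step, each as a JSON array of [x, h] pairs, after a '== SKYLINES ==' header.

== SKYLINES ==
[[16,19],[18,0]]
[[16,19],[18,0],[29,2],[32,0]]
[[16,19],[18,0],[29,2],[32,0],[42,19],[48,0]]
[[16,19],[18,0],[29,2],[32,0],[42,19],[48,16],[49,0]]
[[16,19],[18,0],[29,2],[37,0],[42,19],[48,16],[49,0]]
[[11,1],[15,0],[16,19],[18,0],[29,2],[37,0],[42,19],[48,16],[49,0]]
[[11,1],[15,0],[16,19],[18,0],[29,2],[42,19],[48,16],[49,0]]
[[11,1],[15,0],[16,19],[18,0],[29,2],[42,19],[48,16],[49,2],[50,0]]
[[11,1],[14,18],[15,0],[16,19],[18,0],[29,2],[42,19],[48,16],[49,2],[50,0]]
[[11,1],[14,18],[15,0],[16,19],[18,0],[29,2],[42,20],[49,2],[50,0]]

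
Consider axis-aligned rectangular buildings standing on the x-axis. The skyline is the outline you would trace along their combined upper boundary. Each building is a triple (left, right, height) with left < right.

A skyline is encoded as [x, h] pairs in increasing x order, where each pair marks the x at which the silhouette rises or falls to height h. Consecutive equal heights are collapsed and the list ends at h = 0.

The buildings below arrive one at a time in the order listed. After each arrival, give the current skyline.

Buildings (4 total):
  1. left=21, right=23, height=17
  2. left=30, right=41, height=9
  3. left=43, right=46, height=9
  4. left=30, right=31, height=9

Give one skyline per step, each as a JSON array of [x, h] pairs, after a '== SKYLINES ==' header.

== SKYLINES ==
[[21,17],[23,0]]
[[21,17],[23,0],[30,9],[41,0]]
[[21,17],[23,0],[30,9],[41,0],[43,9],[46,0]]
[[21,17],[23,0],[30,9],[41,0],[43,9],[46,0]]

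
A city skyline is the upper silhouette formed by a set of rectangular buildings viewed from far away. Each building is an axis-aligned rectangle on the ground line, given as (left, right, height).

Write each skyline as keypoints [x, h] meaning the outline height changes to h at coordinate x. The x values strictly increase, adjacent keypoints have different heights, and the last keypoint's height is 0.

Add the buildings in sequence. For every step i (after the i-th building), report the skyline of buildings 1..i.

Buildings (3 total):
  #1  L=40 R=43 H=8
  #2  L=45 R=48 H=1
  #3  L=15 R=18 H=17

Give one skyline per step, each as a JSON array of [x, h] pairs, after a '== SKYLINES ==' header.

== SKYLINES ==
[[40,8],[43,0]]
[[40,8],[43,0],[45,1],[48,0]]
[[15,17],[18,0],[40,8],[43,0],[45,1],[48,0]]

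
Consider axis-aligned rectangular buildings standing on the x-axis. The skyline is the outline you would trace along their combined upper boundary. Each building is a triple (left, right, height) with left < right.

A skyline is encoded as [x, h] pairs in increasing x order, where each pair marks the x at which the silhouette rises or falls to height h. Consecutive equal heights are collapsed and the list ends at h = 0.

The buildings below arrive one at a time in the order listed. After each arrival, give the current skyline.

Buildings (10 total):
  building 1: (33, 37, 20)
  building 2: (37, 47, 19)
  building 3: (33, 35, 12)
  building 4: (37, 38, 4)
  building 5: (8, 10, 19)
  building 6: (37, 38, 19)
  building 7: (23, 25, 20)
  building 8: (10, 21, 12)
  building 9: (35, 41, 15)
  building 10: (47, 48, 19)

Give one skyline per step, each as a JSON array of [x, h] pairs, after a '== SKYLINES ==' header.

== SKYLINES ==
[[33,20],[37,0]]
[[33,20],[37,19],[47,0]]
[[33,20],[37,19],[47,0]]
[[33,20],[37,19],[47,0]]
[[8,19],[10,0],[33,20],[37,19],[47,0]]
[[8,19],[10,0],[33,20],[37,19],[47,0]]
[[8,19],[10,0],[23,20],[25,0],[33,20],[37,19],[47,0]]
[[8,19],[10,12],[21,0],[23,20],[25,0],[33,20],[37,19],[47,0]]
[[8,19],[10,12],[21,0],[23,20],[25,0],[33,20],[37,19],[47,0]]
[[8,19],[10,12],[21,0],[23,20],[25,0],[33,20],[37,19],[48,0]]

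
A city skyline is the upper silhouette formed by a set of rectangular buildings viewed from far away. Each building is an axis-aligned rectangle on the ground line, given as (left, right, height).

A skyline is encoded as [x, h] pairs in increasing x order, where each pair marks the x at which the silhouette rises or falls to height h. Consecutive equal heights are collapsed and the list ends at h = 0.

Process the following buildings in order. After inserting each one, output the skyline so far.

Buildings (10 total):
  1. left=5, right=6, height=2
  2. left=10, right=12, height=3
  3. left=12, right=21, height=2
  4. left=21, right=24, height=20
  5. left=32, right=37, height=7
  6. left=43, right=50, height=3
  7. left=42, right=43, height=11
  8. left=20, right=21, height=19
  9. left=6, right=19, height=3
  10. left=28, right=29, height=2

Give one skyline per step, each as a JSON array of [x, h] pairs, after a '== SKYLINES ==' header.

== SKYLINES ==
[[5,2],[6,0]]
[[5,2],[6,0],[10,3],[12,0]]
[[5,2],[6,0],[10,3],[12,2],[21,0]]
[[5,2],[6,0],[10,3],[12,2],[21,20],[24,0]]
[[5,2],[6,0],[10,3],[12,2],[21,20],[24,0],[32,7],[37,0]]
[[5,2],[6,0],[10,3],[12,2],[21,20],[24,0],[32,7],[37,0],[43,3],[50,0]]
[[5,2],[6,0],[10,3],[12,2],[21,20],[24,0],[32,7],[37,0],[42,11],[43,3],[50,0]]
[[5,2],[6,0],[10,3],[12,2],[20,19],[21,20],[24,0],[32,7],[37,0],[42,11],[43,3],[50,0]]
[[5,2],[6,3],[19,2],[20,19],[21,20],[24,0],[32,7],[37,0],[42,11],[43,3],[50,0]]
[[5,2],[6,3],[19,2],[20,19],[21,20],[24,0],[28,2],[29,0],[32,7],[37,0],[42,11],[43,3],[50,0]]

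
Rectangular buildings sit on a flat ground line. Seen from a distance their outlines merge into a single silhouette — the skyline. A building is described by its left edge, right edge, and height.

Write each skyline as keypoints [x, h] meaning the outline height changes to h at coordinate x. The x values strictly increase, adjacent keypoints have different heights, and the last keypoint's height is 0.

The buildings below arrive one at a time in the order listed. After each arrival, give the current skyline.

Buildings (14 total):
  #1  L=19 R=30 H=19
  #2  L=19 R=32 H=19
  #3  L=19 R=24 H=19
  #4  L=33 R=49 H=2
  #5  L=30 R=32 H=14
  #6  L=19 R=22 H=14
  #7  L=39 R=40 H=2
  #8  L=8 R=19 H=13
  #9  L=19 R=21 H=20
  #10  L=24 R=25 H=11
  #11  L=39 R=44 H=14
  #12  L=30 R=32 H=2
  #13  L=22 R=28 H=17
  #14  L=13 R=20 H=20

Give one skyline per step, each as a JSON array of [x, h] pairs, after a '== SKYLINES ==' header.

== SKYLINES ==
[[19,19],[30,0]]
[[19,19],[32,0]]
[[19,19],[32,0]]
[[19,19],[32,0],[33,2],[49,0]]
[[19,19],[32,0],[33,2],[49,0]]
[[19,19],[32,0],[33,2],[49,0]]
[[19,19],[32,0],[33,2],[49,0]]
[[8,13],[19,19],[32,0],[33,2],[49,0]]
[[8,13],[19,20],[21,19],[32,0],[33,2],[49,0]]
[[8,13],[19,20],[21,19],[32,0],[33,2],[49,0]]
[[8,13],[19,20],[21,19],[32,0],[33,2],[39,14],[44,2],[49,0]]
[[8,13],[19,20],[21,19],[32,0],[33,2],[39,14],[44,2],[49,0]]
[[8,13],[19,20],[21,19],[32,0],[33,2],[39,14],[44,2],[49,0]]
[[8,13],[13,20],[21,19],[32,0],[33,2],[39,14],[44,2],[49,0]]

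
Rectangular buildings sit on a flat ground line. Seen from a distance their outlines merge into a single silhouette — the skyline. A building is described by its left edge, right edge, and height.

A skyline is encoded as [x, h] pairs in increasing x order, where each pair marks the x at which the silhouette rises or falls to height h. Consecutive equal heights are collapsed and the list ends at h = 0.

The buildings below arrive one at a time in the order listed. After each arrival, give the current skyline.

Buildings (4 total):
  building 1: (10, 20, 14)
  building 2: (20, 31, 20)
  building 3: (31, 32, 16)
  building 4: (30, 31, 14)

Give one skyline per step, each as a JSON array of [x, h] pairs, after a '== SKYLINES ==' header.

== SKYLINES ==
[[10,14],[20,0]]
[[10,14],[20,20],[31,0]]
[[10,14],[20,20],[31,16],[32,0]]
[[10,14],[20,20],[31,16],[32,0]]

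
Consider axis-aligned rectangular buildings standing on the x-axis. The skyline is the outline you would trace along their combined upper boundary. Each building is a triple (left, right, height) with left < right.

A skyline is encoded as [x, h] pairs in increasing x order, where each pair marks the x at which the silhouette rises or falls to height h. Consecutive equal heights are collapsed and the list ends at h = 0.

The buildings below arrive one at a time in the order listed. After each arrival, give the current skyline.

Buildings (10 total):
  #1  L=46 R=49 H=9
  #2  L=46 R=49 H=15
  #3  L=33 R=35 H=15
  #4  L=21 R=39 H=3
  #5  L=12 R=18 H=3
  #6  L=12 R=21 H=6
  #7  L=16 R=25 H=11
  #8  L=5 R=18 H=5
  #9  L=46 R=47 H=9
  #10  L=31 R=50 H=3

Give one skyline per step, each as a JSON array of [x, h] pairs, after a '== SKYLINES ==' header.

== SKYLINES ==
[[46,9],[49,0]]
[[46,15],[49,0]]
[[33,15],[35,0],[46,15],[49,0]]
[[21,3],[33,15],[35,3],[39,0],[46,15],[49,0]]
[[12,3],[18,0],[21,3],[33,15],[35,3],[39,0],[46,15],[49,0]]
[[12,6],[21,3],[33,15],[35,3],[39,0],[46,15],[49,0]]
[[12,6],[16,11],[25,3],[33,15],[35,3],[39,0],[46,15],[49,0]]
[[5,5],[12,6],[16,11],[25,3],[33,15],[35,3],[39,0],[46,15],[49,0]]
[[5,5],[12,6],[16,11],[25,3],[33,15],[35,3],[39,0],[46,15],[49,0]]
[[5,5],[12,6],[16,11],[25,3],[33,15],[35,3],[46,15],[49,3],[50,0]]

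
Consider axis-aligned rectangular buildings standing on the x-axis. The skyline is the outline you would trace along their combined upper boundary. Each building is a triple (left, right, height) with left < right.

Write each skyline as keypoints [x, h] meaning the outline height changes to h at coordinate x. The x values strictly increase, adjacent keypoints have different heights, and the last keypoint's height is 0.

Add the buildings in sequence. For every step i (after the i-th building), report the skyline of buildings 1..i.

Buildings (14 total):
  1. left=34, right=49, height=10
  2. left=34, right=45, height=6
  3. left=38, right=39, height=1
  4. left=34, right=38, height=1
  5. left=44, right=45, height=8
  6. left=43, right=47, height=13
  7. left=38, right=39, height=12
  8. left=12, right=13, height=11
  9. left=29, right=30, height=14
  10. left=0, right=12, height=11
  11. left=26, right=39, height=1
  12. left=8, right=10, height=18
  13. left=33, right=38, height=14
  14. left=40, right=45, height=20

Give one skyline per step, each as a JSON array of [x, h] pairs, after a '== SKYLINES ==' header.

== SKYLINES ==
[[34,10],[49,0]]
[[34,10],[49,0]]
[[34,10],[49,0]]
[[34,10],[49,0]]
[[34,10],[49,0]]
[[34,10],[43,13],[47,10],[49,0]]
[[34,10],[38,12],[39,10],[43,13],[47,10],[49,0]]
[[12,11],[13,0],[34,10],[38,12],[39,10],[43,13],[47,10],[49,0]]
[[12,11],[13,0],[29,14],[30,0],[34,10],[38,12],[39,10],[43,13],[47,10],[49,0]]
[[0,11],[13,0],[29,14],[30,0],[34,10],[38,12],[39,10],[43,13],[47,10],[49,0]]
[[0,11],[13,0],[26,1],[29,14],[30,1],[34,10],[38,12],[39,10],[43,13],[47,10],[49,0]]
[[0,11],[8,18],[10,11],[13,0],[26,1],[29,14],[30,1],[34,10],[38,12],[39,10],[43,13],[47,10],[49,0]]
[[0,11],[8,18],[10,11],[13,0],[26,1],[29,14],[30,1],[33,14],[38,12],[39,10],[43,13],[47,10],[49,0]]
[[0,11],[8,18],[10,11],[13,0],[26,1],[29,14],[30,1],[33,14],[38,12],[39,10],[40,20],[45,13],[47,10],[49,0]]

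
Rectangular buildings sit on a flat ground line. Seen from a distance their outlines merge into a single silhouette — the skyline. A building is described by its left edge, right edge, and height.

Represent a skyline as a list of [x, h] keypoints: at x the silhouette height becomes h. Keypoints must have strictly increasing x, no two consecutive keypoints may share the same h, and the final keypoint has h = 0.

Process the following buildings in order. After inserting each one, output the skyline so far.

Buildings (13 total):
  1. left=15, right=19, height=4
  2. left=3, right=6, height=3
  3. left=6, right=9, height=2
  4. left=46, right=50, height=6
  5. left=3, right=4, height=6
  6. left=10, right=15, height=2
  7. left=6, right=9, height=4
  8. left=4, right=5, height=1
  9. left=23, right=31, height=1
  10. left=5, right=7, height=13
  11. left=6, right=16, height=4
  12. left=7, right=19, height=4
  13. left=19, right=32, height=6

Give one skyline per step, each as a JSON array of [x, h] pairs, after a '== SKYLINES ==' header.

== SKYLINES ==
[[15,4],[19,0]]
[[3,3],[6,0],[15,4],[19,0]]
[[3,3],[6,2],[9,0],[15,4],[19,0]]
[[3,3],[6,2],[9,0],[15,4],[19,0],[46,6],[50,0]]
[[3,6],[4,3],[6,2],[9,0],[15,4],[19,0],[46,6],[50,0]]
[[3,6],[4,3],[6,2],[9,0],[10,2],[15,4],[19,0],[46,6],[50,0]]
[[3,6],[4,3],[6,4],[9,0],[10,2],[15,4],[19,0],[46,6],[50,0]]
[[3,6],[4,3],[6,4],[9,0],[10,2],[15,4],[19,0],[46,6],[50,0]]
[[3,6],[4,3],[6,4],[9,0],[10,2],[15,4],[19,0],[23,1],[31,0],[46,6],[50,0]]
[[3,6],[4,3],[5,13],[7,4],[9,0],[10,2],[15,4],[19,0],[23,1],[31,0],[46,6],[50,0]]
[[3,6],[4,3],[5,13],[7,4],[19,0],[23,1],[31,0],[46,6],[50,0]]
[[3,6],[4,3],[5,13],[7,4],[19,0],[23,1],[31,0],[46,6],[50,0]]
[[3,6],[4,3],[5,13],[7,4],[19,6],[32,0],[46,6],[50,0]]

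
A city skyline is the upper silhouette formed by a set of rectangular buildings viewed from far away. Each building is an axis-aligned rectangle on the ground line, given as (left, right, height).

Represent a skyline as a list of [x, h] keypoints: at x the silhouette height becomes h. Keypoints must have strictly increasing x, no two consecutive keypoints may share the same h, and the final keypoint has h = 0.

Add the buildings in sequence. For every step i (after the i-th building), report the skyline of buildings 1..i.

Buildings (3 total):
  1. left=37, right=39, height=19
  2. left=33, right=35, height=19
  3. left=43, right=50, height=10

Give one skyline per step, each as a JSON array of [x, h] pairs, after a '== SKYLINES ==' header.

== SKYLINES ==
[[37,19],[39,0]]
[[33,19],[35,0],[37,19],[39,0]]
[[33,19],[35,0],[37,19],[39,0],[43,10],[50,0]]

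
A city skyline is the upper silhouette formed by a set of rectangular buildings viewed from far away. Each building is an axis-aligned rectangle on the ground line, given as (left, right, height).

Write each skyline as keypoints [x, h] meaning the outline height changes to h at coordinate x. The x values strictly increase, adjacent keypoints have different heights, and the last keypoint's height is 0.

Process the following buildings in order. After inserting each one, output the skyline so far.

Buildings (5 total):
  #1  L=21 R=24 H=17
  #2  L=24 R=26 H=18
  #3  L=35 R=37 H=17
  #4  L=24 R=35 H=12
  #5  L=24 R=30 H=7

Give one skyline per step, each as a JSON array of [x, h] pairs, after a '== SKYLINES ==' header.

== SKYLINES ==
[[21,17],[24,0]]
[[21,17],[24,18],[26,0]]
[[21,17],[24,18],[26,0],[35,17],[37,0]]
[[21,17],[24,18],[26,12],[35,17],[37,0]]
[[21,17],[24,18],[26,12],[35,17],[37,0]]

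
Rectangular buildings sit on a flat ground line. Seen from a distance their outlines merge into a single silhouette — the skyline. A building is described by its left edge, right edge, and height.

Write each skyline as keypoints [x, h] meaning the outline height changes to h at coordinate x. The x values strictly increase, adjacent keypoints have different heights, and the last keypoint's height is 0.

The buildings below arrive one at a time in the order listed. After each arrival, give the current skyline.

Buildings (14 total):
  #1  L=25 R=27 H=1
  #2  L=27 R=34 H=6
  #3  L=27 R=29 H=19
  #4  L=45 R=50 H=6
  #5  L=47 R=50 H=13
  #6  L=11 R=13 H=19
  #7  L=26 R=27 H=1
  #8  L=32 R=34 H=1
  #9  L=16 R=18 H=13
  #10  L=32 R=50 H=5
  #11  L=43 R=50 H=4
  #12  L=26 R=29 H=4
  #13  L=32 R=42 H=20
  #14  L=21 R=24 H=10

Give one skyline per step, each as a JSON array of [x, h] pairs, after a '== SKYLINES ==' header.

== SKYLINES ==
[[25,1],[27,0]]
[[25,1],[27,6],[34,0]]
[[25,1],[27,19],[29,6],[34,0]]
[[25,1],[27,19],[29,6],[34,0],[45,6],[50,0]]
[[25,1],[27,19],[29,6],[34,0],[45,6],[47,13],[50,0]]
[[11,19],[13,0],[25,1],[27,19],[29,6],[34,0],[45,6],[47,13],[50,0]]
[[11,19],[13,0],[25,1],[27,19],[29,6],[34,0],[45,6],[47,13],[50,0]]
[[11,19],[13,0],[25,1],[27,19],[29,6],[34,0],[45,6],[47,13],[50,0]]
[[11,19],[13,0],[16,13],[18,0],[25,1],[27,19],[29,6],[34,0],[45,6],[47,13],[50,0]]
[[11,19],[13,0],[16,13],[18,0],[25,1],[27,19],[29,6],[34,5],[45,6],[47,13],[50,0]]
[[11,19],[13,0],[16,13],[18,0],[25,1],[27,19],[29,6],[34,5],[45,6],[47,13],[50,0]]
[[11,19],[13,0],[16,13],[18,0],[25,1],[26,4],[27,19],[29,6],[34,5],[45,6],[47,13],[50,0]]
[[11,19],[13,0],[16,13],[18,0],[25,1],[26,4],[27,19],[29,6],[32,20],[42,5],[45,6],[47,13],[50,0]]
[[11,19],[13,0],[16,13],[18,0],[21,10],[24,0],[25,1],[26,4],[27,19],[29,6],[32,20],[42,5],[45,6],[47,13],[50,0]]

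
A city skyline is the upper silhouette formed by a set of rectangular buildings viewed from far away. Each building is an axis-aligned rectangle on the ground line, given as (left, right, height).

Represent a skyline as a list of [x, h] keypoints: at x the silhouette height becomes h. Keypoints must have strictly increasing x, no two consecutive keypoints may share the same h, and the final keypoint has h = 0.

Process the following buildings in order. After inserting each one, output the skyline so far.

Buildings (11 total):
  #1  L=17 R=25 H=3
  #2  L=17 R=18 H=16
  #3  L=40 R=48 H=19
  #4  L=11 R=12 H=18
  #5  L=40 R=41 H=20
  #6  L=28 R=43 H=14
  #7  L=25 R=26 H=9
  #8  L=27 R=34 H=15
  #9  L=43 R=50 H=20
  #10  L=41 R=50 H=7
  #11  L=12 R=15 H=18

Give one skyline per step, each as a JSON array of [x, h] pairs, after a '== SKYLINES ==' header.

== SKYLINES ==
[[17,3],[25,0]]
[[17,16],[18,3],[25,0]]
[[17,16],[18,3],[25,0],[40,19],[48,0]]
[[11,18],[12,0],[17,16],[18,3],[25,0],[40,19],[48,0]]
[[11,18],[12,0],[17,16],[18,3],[25,0],[40,20],[41,19],[48,0]]
[[11,18],[12,0],[17,16],[18,3],[25,0],[28,14],[40,20],[41,19],[48,0]]
[[11,18],[12,0],[17,16],[18,3],[25,9],[26,0],[28,14],[40,20],[41,19],[48,0]]
[[11,18],[12,0],[17,16],[18,3],[25,9],[26,0],[27,15],[34,14],[40,20],[41,19],[48,0]]
[[11,18],[12,0],[17,16],[18,3],[25,9],[26,0],[27,15],[34,14],[40,20],[41,19],[43,20],[50,0]]
[[11,18],[12,0],[17,16],[18,3],[25,9],[26,0],[27,15],[34,14],[40,20],[41,19],[43,20],[50,0]]
[[11,18],[15,0],[17,16],[18,3],[25,9],[26,0],[27,15],[34,14],[40,20],[41,19],[43,20],[50,0]]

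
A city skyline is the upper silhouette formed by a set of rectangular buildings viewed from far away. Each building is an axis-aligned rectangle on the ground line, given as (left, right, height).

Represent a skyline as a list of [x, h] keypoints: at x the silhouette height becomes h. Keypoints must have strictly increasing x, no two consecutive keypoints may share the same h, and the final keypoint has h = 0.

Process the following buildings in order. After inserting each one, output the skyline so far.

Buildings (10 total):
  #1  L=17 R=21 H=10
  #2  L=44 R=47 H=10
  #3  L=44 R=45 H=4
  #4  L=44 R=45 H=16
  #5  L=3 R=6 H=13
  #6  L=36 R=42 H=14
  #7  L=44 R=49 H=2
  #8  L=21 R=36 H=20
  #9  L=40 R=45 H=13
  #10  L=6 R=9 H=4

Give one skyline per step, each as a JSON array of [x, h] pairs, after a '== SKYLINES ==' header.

== SKYLINES ==
[[17,10],[21,0]]
[[17,10],[21,0],[44,10],[47,0]]
[[17,10],[21,0],[44,10],[47,0]]
[[17,10],[21,0],[44,16],[45,10],[47,0]]
[[3,13],[6,0],[17,10],[21,0],[44,16],[45,10],[47,0]]
[[3,13],[6,0],[17,10],[21,0],[36,14],[42,0],[44,16],[45,10],[47,0]]
[[3,13],[6,0],[17,10],[21,0],[36,14],[42,0],[44,16],[45,10],[47,2],[49,0]]
[[3,13],[6,0],[17,10],[21,20],[36,14],[42,0],[44,16],[45,10],[47,2],[49,0]]
[[3,13],[6,0],[17,10],[21,20],[36,14],[42,13],[44,16],[45,10],[47,2],[49,0]]
[[3,13],[6,4],[9,0],[17,10],[21,20],[36,14],[42,13],[44,16],[45,10],[47,2],[49,0]]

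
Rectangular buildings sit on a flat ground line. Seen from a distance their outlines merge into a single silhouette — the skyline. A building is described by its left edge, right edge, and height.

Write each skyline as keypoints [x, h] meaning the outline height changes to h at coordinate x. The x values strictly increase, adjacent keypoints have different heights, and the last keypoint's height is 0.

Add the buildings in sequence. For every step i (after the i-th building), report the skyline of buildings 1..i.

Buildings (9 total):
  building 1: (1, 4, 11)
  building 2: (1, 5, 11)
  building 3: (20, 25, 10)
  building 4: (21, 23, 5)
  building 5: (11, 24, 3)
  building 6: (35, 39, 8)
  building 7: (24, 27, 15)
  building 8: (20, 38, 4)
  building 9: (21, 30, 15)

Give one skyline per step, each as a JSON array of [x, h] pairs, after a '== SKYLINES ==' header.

== SKYLINES ==
[[1,11],[4,0]]
[[1,11],[5,0]]
[[1,11],[5,0],[20,10],[25,0]]
[[1,11],[5,0],[20,10],[25,0]]
[[1,11],[5,0],[11,3],[20,10],[25,0]]
[[1,11],[5,0],[11,3],[20,10],[25,0],[35,8],[39,0]]
[[1,11],[5,0],[11,3],[20,10],[24,15],[27,0],[35,8],[39,0]]
[[1,11],[5,0],[11,3],[20,10],[24,15],[27,4],[35,8],[39,0]]
[[1,11],[5,0],[11,3],[20,10],[21,15],[30,4],[35,8],[39,0]]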